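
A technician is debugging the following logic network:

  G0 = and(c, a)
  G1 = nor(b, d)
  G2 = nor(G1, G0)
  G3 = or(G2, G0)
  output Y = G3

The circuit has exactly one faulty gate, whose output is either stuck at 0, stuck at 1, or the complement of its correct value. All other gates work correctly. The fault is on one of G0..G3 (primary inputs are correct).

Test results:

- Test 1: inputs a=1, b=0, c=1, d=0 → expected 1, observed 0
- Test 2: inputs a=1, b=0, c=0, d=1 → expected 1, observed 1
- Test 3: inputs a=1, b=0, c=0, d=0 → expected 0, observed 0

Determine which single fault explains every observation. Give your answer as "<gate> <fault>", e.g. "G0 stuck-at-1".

G0 stuck-at-0

Fault-free values for test 1 (a=1, b=0, c=1, d=0): G0=1, G1=1, G2=0, G3=1, giving Y=1. Observed 0.
Test 1: faults giving observed 0 are {G0 stuck-at-0, G0 inverted output, G3 stuck-at-0, G3 inverted output}.
Test 2 (a=1, b=0, c=0, d=1): fault-free G0=0, G1=0, G2=1, G3=1 → 1; observed 1. Eliminates G3 stuck-at-0, G3 inverted output.
Test 3 (a=1, b=0, c=0, d=0): fault-free G0=0, G1=1, G2=0, G3=0 → 0; observed 0. Eliminates G0 inverted output.
Only G0 stuck-at-0 is consistent with every test.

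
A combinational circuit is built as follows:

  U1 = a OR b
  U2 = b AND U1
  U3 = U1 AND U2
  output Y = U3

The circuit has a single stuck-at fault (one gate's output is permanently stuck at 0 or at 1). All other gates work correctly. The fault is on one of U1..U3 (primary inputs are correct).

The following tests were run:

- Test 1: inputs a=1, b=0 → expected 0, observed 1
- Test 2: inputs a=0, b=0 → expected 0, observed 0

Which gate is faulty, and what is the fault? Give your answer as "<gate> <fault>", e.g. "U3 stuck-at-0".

U2 stuck-at-1

Fault-free values for test 1 (a=1, b=0): U1=1, U2=0, U3=0, giving Y=0. Observed 1.
Test 1: faults giving observed 1 are {U2 stuck-at-1, U3 stuck-at-1}.
Test 2 (a=0, b=0): fault-free U1=0, U2=0, U3=0 → 0; observed 0. Eliminates U3 stuck-at-1.
Only U2 stuck-at-1 is consistent with every test.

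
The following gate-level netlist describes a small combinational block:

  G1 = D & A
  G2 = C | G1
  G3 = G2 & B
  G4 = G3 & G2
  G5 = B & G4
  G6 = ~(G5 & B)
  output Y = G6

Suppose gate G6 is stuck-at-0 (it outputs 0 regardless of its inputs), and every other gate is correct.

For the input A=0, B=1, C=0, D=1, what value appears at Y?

Propagate with G6 forced: G1=0, G2=0, G3=0, G4=0, G5=0, G6=0 [stuck-at-0].
So Y = 0. (Without the fault it would be 1.)

0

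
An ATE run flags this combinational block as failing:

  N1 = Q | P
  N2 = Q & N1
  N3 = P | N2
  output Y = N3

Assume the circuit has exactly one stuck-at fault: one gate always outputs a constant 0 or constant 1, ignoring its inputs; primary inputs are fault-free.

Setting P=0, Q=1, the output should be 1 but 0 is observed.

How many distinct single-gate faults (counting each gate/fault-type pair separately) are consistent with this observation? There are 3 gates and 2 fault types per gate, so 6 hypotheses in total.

Fault-free: N1=1, N2=1, N3=1 → 1. Observed 0.
  N1 stuck-at-0: output 0 ✓
  N1 stuck-at-1: output 1 ✗
  N2 stuck-at-0: output 0 ✓
  N2 stuck-at-1: output 1 ✗
  N3 stuck-at-0: output 0 ✓
  N3 stuck-at-1: output 1 ✗
Consistent faults: {N1 stuck-at-0, N2 stuck-at-0, N3 stuck-at-0} — 3 in all.

3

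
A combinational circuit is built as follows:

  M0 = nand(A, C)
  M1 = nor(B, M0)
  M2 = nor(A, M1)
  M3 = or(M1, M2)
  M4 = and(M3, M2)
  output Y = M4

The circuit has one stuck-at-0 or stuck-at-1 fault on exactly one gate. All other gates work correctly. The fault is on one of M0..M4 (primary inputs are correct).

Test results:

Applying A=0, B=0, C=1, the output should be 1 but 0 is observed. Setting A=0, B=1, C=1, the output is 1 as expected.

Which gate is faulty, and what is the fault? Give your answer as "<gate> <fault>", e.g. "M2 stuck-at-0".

Fault-free values for test 1 (A=0, B=0, C=1): M0=1, M1=0, M2=1, M3=1, M4=1, giving Y=1. Observed 0.
Test 1: faults giving observed 0 are {M0 stuck-at-0, M1 stuck-at-1, M2 stuck-at-0, M3 stuck-at-0, M4 stuck-at-0}.
Test 2 (A=0, B=1, C=1): fault-free M0=1, M1=0, M2=1, M3=1, M4=1 → 1; observed 1. Eliminates M1 stuck-at-1, M2 stuck-at-0, M3 stuck-at-0, M4 stuck-at-0.
Only M0 stuck-at-0 is consistent with every test.

M0 stuck-at-0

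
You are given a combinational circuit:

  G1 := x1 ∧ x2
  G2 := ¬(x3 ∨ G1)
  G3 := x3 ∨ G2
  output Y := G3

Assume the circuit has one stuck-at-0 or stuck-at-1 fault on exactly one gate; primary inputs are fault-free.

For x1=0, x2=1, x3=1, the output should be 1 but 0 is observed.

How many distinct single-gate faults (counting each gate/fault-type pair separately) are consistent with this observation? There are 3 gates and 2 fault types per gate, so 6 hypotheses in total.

1

Fault-free: G1=0, G2=0, G3=1 → 1. Observed 0.
  G1 stuck-at-0: output 1 ✗
  G1 stuck-at-1: output 1 ✗
  G2 stuck-at-0: output 1 ✗
  G2 stuck-at-1: output 1 ✗
  G3 stuck-at-0: output 0 ✓
  G3 stuck-at-1: output 1 ✗
Consistent faults: {G3 stuck-at-0} — 1 in all.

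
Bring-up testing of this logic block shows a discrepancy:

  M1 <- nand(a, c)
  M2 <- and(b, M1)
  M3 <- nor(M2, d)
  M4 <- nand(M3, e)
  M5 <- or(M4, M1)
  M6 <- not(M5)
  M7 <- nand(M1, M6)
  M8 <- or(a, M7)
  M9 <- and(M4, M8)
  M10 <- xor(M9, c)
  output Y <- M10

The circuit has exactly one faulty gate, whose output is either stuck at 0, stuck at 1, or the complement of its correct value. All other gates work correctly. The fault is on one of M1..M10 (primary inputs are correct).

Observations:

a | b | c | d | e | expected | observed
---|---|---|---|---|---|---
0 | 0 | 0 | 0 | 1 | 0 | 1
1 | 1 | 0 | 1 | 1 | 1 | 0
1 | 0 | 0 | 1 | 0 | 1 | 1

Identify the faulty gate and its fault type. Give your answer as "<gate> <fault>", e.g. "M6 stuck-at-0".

Fault-free values for test 1 (a=0, b=0, c=0, d=0, e=1): M1=1, M2=0, M3=1, M4=0, M5=1, M6=0, M7=1, M8=1, M9=0, M10=0, giving Y=0. Observed 1.
Test 1: faults giving observed 1 are {M2 stuck-at-1, M2 inverted output, M3 stuck-at-0, M3 inverted output, M4 stuck-at-1, M4 inverted output, M9 stuck-at-1, M9 inverted output, M10 stuck-at-1, M10 inverted output}.
Test 2 (a=1, b=1, c=0, d=1, e=1): fault-free M1=1, M2=1, M3=0, M4=1, M5=1, M6=0, M7=1, M8=1, M9=1, M10=1 → 1; observed 0. Eliminates M2 stuck-at-1, M2 inverted output, M3 stuck-at-0, M4 stuck-at-1, M9 stuck-at-1, M10 stuck-at-1.
Test 3 (a=1, b=0, c=0, d=1, e=0): fault-free M1=1, M2=0, M3=0, M4=1, M5=1, M6=0, M7=1, M8=1, M9=1, M10=1 → 1; observed 1. Eliminates M4 inverted output, M9 inverted output, M10 inverted output.
Only M3 inverted output is consistent with every test.

M3 inverted output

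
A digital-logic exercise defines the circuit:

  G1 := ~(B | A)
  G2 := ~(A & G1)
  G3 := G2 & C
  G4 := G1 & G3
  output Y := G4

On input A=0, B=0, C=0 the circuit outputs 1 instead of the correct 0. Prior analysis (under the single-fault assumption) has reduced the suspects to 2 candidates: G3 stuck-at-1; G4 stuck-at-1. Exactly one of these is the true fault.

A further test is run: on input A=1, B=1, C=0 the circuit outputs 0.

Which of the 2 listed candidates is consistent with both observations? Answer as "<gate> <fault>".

Evaluate each candidate on input A=1, B=1, C=0:
  G3 stuck-at-1: G1=0, G2=1, G3=1 [stuck-at-1], G4=0 → 0 — matches
  G4 stuck-at-1: G1=0, G2=1, G3=0, G4=1 [stuck-at-1] → 1 — eliminated
Only G3 stuck-at-1 reproduces the observed 0.

G3 stuck-at-1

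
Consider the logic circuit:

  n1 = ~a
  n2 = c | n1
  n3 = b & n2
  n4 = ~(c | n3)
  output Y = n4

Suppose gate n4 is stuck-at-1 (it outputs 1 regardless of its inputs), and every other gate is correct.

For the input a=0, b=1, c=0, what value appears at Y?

1

Propagate with n4 forced: n1=1, n2=1, n3=1, n4=1 [stuck-at-1].
So Y = 1. (Without the fault it would be 0.)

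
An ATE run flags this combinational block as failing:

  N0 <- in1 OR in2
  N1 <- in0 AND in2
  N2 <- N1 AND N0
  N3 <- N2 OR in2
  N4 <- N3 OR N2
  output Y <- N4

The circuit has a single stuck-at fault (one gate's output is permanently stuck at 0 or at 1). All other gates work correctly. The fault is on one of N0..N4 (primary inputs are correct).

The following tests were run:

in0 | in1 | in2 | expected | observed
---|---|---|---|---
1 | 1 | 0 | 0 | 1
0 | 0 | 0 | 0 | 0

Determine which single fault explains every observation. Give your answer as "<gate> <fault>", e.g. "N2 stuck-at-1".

Fault-free values for test 1 (in0=1, in1=1, in2=0): N0=1, N1=0, N2=0, N3=0, N4=0, giving Y=0. Observed 1.
Test 1: faults giving observed 1 are {N1 stuck-at-1, N2 stuck-at-1, N3 stuck-at-1, N4 stuck-at-1}.
Test 2 (in0=0, in1=0, in2=0): fault-free N0=0, N1=0, N2=0, N3=0, N4=0 → 0; observed 0. Eliminates N2 stuck-at-1, N3 stuck-at-1, N4 stuck-at-1.
Only N1 stuck-at-1 is consistent with every test.

N1 stuck-at-1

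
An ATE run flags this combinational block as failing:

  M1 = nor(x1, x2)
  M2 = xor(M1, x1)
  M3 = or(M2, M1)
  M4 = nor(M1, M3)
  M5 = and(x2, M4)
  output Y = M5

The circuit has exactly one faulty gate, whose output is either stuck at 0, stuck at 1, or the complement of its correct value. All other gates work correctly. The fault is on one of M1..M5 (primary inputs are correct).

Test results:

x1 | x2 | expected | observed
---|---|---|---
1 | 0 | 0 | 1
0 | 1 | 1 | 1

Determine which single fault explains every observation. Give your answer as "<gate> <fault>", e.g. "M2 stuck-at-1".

Fault-free values for test 1 (x1=1, x2=0): M1=0, M2=1, M3=1, M4=0, M5=0, giving Y=0. Observed 1.
Test 1: faults giving observed 1 are {M5 stuck-at-1, M5 inverted output}.
Test 2 (x1=0, x2=1): fault-free M1=0, M2=0, M3=0, M4=1, M5=1 → 1; observed 1. Eliminates M5 inverted output.
Only M5 stuck-at-1 is consistent with every test.

M5 stuck-at-1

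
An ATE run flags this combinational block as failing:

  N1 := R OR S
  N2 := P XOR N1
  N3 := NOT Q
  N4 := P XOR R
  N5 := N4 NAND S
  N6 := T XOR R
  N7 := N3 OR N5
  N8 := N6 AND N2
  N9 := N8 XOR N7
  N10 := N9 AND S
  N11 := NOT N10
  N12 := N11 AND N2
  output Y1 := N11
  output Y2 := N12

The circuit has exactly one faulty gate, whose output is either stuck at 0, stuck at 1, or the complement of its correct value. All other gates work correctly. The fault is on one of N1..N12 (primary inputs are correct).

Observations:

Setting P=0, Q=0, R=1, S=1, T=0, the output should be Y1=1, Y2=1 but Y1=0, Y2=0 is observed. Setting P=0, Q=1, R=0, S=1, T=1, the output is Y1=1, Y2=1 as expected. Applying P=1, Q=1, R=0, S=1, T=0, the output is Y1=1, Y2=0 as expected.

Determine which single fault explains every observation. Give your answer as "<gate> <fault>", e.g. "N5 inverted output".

N3 stuck-at-0

Fault-free values for test 1 (P=0, Q=0, R=1, S=1, T=0): N1=1, N2=1, N3=1, N4=1, N5=0, N6=1, N7=1, N8=1, N9=0, N10=0, N11=1, N12=1, giving Y1=1, Y2=1. Observed Y1=0, Y2=0.
Test 1: faults giving observed Y1=0, Y2=0 are {N1 stuck-at-0, N1 inverted output, N2 stuck-at-0, N2 inverted output, N3 stuck-at-0, N3 inverted output, N6 stuck-at-0, N6 inverted output, N7 stuck-at-0, N7 inverted output, N8 stuck-at-0, N8 inverted output, N9 stuck-at-1, N9 inverted output, N10 stuck-at-1, N10 inverted output, N11 stuck-at-0, N11 inverted output}.
Test 2 (P=0, Q=1, R=0, S=1, T=1): fault-free N1=1, N2=1, N3=0, N4=0, N5=1, N6=1, N7=1, N8=1, N9=0, N10=0, N11=1, N12=1 → Y1=1, Y2=1; observed Y1=1, Y2=1. Eliminates N1 stuck-at-0, N1 inverted output, N2 stuck-at-0, N2 inverted output, N6 stuck-at-0, N6 inverted output, N7 stuck-at-0, N7 inverted output, N8 stuck-at-0, N8 inverted output, N9 stuck-at-1, N9 inverted output, N10 stuck-at-1, N10 inverted output, N11 stuck-at-0, N11 inverted output.
Test 3 (P=1, Q=1, R=0, S=1, T=0): fault-free N1=1, N2=0, N3=0, N4=1, N5=0, N6=0, N7=0, N8=0, N9=0, N10=0, N11=1, N12=0 → Y1=1, Y2=0; observed Y1=1, Y2=0. Eliminates N3 inverted output.
Only N3 stuck-at-0 is consistent with every test.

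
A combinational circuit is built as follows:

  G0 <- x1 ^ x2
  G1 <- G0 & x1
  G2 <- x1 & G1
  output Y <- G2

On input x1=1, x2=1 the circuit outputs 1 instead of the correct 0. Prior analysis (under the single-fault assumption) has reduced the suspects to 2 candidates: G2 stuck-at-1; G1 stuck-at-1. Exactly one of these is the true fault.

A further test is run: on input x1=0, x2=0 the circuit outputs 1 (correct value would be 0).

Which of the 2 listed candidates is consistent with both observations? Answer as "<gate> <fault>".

Evaluate each candidate on input x1=0, x2=0:
  G2 stuck-at-1: G0=0, G1=0, G2=1 [stuck-at-1] → 1 — matches
  G1 stuck-at-1: G0=0, G1=1 [stuck-at-1], G2=0 → 0 — eliminated
Only G2 stuck-at-1 reproduces the observed 1.

G2 stuck-at-1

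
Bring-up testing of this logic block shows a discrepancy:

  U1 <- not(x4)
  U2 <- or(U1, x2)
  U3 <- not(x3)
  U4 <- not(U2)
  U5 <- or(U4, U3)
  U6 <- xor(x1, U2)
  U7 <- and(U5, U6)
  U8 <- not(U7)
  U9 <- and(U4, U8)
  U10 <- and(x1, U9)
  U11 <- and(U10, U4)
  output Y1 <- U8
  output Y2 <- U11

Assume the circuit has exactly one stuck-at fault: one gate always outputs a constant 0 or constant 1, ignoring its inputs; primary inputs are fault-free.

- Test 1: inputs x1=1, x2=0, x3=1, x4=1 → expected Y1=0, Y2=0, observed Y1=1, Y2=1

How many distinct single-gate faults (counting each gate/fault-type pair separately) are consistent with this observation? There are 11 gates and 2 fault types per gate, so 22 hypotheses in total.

Fault-free: U1=0, U2=0, U3=0, U4=1, U5=1, U6=1, U7=1, U8=0, U9=0, U10=0, U11=0 → Y1=0, Y2=0. Observed Y1=1, Y2=1.
  U1: none of the 2 fault types match ✗
  U2: none of the 2 fault types match ✗
  U3: none of the 2 fault types match ✗
  U4: none of the 2 fault types match ✗
  U5: stuck-at-0 ✓; others ✗
  U6: stuck-at-0 ✓; others ✗
  U7: stuck-at-0 ✓; others ✗
  U8: stuck-at-1 ✓; others ✗
  U9: none of the 2 fault types match ✗
  U10: none of the 2 fault types match ✗
  U11: none of the 2 fault types match ✗
Consistent faults: {U5 stuck-at-0, U6 stuck-at-0, U7 stuck-at-0, U8 stuck-at-1} — 4 in all.

4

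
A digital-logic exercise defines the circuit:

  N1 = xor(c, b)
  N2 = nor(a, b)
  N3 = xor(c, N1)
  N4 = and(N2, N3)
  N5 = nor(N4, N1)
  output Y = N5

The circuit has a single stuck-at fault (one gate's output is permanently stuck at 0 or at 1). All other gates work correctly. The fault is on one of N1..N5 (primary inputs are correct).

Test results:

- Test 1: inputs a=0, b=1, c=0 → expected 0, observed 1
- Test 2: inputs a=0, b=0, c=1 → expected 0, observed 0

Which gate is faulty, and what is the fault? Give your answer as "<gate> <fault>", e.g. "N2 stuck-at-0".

N1 stuck-at-0

Fault-free values for test 1 (a=0, b=1, c=0): N1=1, N2=0, N3=1, N4=0, N5=0, giving Y=0. Observed 1.
Test 1: faults giving observed 1 are {N1 stuck-at-0, N5 stuck-at-1}.
Test 2 (a=0, b=0, c=1): fault-free N1=1, N2=1, N3=0, N4=0, N5=0 → 0; observed 0. Eliminates N5 stuck-at-1.
Only N1 stuck-at-0 is consistent with every test.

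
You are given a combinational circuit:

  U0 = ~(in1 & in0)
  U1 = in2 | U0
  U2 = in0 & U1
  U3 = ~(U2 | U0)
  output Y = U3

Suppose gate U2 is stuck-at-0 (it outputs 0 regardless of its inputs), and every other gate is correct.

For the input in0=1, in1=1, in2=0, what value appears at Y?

1

Propagate with U2 forced: U0=0, U1=0, U2=0 [stuck-at-0], U3=1.
So Y = 1. (Same as the fault-free value — the fault is masked on this input.)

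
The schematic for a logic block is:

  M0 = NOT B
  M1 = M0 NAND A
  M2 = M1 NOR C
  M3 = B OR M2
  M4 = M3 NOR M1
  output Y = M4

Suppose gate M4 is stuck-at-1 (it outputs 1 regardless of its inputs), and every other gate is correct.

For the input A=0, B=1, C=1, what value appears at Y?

1

Propagate with M4 forced: M0=0, M1=1, M2=0, M3=1, M4=1 [stuck-at-1].
So Y = 1. (Without the fault it would be 0.)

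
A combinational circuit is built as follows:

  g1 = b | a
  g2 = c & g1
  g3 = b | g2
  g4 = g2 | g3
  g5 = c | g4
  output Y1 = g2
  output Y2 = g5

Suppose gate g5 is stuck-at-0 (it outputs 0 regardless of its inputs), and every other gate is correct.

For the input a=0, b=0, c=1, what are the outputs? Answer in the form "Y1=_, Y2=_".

Propagate with g5 forced: g1=0, g2=0, g3=0, g4=0, g5=0 [stuck-at-0].
So the outputs are Y1=0, Y2=0. (Without the fault they would be Y1=0, Y2=1.)

Y1=0, Y2=0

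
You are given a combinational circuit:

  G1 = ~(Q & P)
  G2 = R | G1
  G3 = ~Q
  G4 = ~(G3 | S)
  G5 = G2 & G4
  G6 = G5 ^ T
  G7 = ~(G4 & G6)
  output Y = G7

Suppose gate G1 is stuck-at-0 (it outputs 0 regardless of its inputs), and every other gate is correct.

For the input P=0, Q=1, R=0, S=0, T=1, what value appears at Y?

Propagate with G1 forced: G1=0 [stuck-at-0], G2=0, G3=0, G4=1, G5=0, G6=1, G7=0.
So Y = 0. (Without the fault it would be 1.)

0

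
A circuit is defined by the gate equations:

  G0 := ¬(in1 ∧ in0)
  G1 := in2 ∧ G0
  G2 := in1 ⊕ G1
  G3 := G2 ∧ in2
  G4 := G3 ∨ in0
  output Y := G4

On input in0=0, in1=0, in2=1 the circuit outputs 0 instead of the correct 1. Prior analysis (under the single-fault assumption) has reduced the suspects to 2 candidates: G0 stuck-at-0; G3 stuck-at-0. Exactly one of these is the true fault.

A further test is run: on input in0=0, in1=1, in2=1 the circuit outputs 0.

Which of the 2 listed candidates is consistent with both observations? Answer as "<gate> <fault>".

Evaluate each candidate on input in0=0, in1=1, in2=1:
  G0 stuck-at-0: G0=0 [stuck-at-0], G1=0, G2=1, G3=1, G4=1 → 1 — eliminated
  G3 stuck-at-0: G0=1, G1=1, G2=0, G3=0 [stuck-at-0], G4=0 → 0 — matches
Only G3 stuck-at-0 reproduces the observed 0.

G3 stuck-at-0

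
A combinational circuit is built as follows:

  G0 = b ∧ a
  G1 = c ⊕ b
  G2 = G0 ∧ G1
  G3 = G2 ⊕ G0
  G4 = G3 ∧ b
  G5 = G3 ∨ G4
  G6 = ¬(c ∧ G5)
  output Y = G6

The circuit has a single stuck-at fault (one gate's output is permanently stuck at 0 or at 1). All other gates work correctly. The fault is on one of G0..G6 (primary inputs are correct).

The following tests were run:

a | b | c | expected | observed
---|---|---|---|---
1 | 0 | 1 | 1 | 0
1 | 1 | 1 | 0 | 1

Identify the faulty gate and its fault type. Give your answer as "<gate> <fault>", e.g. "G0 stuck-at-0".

G2 stuck-at-1

Fault-free values for test 1 (a=1, b=0, c=1): G0=0, G1=1, G2=0, G3=0, G4=0, G5=0, G6=1, giving Y=1. Observed 0.
Test 1: faults giving observed 0 are {G2 stuck-at-1, G3 stuck-at-1, G4 stuck-at-1, G5 stuck-at-1, G6 stuck-at-0}.
Test 2 (a=1, b=1, c=1): fault-free G0=1, G1=0, G2=0, G3=1, G4=1, G5=1, G6=0 → 0; observed 1. Eliminates G3 stuck-at-1, G4 stuck-at-1, G5 stuck-at-1, G6 stuck-at-0.
Only G2 stuck-at-1 is consistent with every test.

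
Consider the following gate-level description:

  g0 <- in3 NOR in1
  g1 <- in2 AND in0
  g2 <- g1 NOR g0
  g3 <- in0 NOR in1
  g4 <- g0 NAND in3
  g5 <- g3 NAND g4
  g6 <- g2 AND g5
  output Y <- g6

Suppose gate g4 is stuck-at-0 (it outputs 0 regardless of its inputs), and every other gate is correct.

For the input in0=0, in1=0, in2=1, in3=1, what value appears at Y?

1

Propagate with g4 forced: g0=0, g1=0, g2=1, g3=1, g4=0 [stuck-at-0], g5=1, g6=1.
So Y = 1. (Without the fault it would be 0.)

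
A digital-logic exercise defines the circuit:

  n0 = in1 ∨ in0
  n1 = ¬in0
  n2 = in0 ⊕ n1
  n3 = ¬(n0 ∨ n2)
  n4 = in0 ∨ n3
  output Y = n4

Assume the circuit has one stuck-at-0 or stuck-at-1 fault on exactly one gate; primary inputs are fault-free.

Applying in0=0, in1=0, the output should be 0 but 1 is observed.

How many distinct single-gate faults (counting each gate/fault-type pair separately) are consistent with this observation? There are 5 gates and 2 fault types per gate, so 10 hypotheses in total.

Fault-free: n0=0, n1=1, n2=1, n3=0, n4=0 → 0. Observed 1.
  n0 stuck-at-0: output 0 ✗
  n0 stuck-at-1: output 0 ✗
  n1 stuck-at-0: output 1 ✓
  n1 stuck-at-1: output 0 ✗
  n2 stuck-at-0: output 1 ✓
  n2 stuck-at-1: output 0 ✗
  n3 stuck-at-0: output 0 ✗
  n3 stuck-at-1: output 1 ✓
  n4 stuck-at-0: output 0 ✗
  n4 stuck-at-1: output 1 ✓
Consistent faults: {n1 stuck-at-0, n2 stuck-at-0, n3 stuck-at-1, n4 stuck-at-1} — 4 in all.

4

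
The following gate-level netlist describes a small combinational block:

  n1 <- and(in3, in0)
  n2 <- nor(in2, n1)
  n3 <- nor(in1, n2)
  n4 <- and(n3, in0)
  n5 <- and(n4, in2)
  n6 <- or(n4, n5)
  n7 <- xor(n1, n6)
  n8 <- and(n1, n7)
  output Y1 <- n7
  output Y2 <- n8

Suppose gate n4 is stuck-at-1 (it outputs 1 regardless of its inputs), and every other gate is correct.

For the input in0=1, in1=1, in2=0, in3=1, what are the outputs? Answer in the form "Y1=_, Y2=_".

Y1=0, Y2=0

Propagate with n4 forced: n1=1, n2=0, n3=0, n4=1 [stuck-at-1], n5=0, n6=1, n7=0, n8=0.
So the outputs are Y1=0, Y2=0. (Without the fault they would be Y1=1, Y2=1.)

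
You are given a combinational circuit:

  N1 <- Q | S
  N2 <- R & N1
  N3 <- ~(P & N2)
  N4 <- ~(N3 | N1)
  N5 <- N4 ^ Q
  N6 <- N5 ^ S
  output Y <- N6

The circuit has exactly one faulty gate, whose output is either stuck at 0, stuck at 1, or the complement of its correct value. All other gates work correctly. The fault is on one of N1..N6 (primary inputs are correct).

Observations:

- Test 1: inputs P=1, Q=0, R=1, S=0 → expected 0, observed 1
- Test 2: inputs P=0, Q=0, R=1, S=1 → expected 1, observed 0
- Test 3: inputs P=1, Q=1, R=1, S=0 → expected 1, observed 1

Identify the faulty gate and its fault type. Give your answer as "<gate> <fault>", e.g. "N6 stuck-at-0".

N5 stuck-at-1

Fault-free values for test 1 (P=1, Q=0, R=1, S=0): N1=0, N2=0, N3=1, N4=0, N5=0, N6=0, giving Y=0. Observed 1.
Test 1: faults giving observed 1 are {N2 stuck-at-1, N2 inverted output, N3 stuck-at-0, N3 inverted output, N4 stuck-at-1, N4 inverted output, N5 stuck-at-1, N5 inverted output, N6 stuck-at-1, N6 inverted output}.
Test 2 (P=0, Q=0, R=1, S=1): fault-free N1=1, N2=1, N3=1, N4=0, N5=0, N6=1 → 1; observed 0. Eliminates N2 stuck-at-1, N2 inverted output, N3 stuck-at-0, N3 inverted output, N6 stuck-at-1.
Test 3 (P=1, Q=1, R=1, S=0): fault-free N1=1, N2=1, N3=0, N4=0, N5=1, N6=1 → 1; observed 1. Eliminates N4 stuck-at-1, N4 inverted output, N5 inverted output, N6 inverted output.
Only N5 stuck-at-1 is consistent with every test.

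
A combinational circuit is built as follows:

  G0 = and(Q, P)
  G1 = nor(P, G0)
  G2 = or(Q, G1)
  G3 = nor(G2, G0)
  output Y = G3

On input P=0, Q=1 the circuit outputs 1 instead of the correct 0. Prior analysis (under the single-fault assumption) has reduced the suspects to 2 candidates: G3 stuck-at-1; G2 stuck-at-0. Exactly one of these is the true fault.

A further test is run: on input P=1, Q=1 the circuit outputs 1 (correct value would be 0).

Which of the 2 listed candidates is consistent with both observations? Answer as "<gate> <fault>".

G3 stuck-at-1

Evaluate each candidate on input P=1, Q=1:
  G3 stuck-at-1: G0=1, G1=0, G2=1, G3=1 [stuck-at-1] → 1 — matches
  G2 stuck-at-0: G0=1, G1=0, G2=0 [stuck-at-0], G3=0 → 0 — eliminated
Only G3 stuck-at-1 reproduces the observed 1.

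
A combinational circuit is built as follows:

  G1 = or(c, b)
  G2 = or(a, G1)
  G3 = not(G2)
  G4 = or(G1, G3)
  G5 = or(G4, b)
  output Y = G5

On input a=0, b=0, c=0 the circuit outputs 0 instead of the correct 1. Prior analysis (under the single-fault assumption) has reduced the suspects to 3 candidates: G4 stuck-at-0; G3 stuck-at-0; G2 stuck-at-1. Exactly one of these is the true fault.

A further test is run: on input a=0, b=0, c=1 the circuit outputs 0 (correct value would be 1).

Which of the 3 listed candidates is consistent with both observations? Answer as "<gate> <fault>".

Evaluate each candidate on input a=0, b=0, c=1:
  G4 stuck-at-0: G1=1, G2=1, G3=0, G4=0 [stuck-at-0], G5=0 → 0 — matches
  G3 stuck-at-0: G1=1, G2=1, G3=0 [stuck-at-0], G4=1, G5=1 → 1 — eliminated
  G2 stuck-at-1: G1=1, G2=1 [stuck-at-1], G3=0, G4=1, G5=1 → 1 — eliminated
Only G4 stuck-at-0 reproduces the observed 0.

G4 stuck-at-0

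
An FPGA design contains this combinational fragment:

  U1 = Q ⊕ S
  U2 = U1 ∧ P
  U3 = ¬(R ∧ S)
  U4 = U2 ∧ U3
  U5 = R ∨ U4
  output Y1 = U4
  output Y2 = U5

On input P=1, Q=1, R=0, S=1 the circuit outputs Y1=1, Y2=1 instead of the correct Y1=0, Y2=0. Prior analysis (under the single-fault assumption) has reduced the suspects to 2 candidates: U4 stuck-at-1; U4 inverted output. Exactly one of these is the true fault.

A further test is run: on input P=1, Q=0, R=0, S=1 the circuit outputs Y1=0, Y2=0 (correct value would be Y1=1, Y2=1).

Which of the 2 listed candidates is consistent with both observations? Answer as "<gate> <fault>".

U4 inverted output

Evaluate each candidate on input P=1, Q=0, R=0, S=1:
  U4 stuck-at-1: U1=1, U2=1, U3=1, U4=1 [stuck-at-1], U5=1 → Y1=1, Y2=1 — eliminated
  U4 inverted output: U1=1, U2=1, U3=1, U4=0 [inverted output], U5=0 → Y1=0, Y2=0 — matches
Only U4 inverted output reproduces the observed Y1=0, Y2=0.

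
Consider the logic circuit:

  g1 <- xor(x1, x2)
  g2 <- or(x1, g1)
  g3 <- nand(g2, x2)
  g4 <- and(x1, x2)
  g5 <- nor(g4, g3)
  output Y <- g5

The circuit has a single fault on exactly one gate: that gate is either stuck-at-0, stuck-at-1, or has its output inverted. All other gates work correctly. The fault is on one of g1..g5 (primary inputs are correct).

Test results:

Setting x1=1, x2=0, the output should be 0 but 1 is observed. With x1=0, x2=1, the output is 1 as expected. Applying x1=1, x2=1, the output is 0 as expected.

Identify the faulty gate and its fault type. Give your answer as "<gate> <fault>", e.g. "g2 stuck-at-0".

g3 stuck-at-0

Fault-free values for test 1 (x1=1, x2=0): g1=1, g2=1, g3=1, g4=0, g5=0, giving Y=0. Observed 1.
Test 1: faults giving observed 1 are {g3 stuck-at-0, g3 inverted output, g5 stuck-at-1, g5 inverted output}.
Test 2 (x1=0, x2=1): fault-free g1=1, g2=1, g3=0, g4=0, g5=1 → 1; observed 1. Eliminates g3 inverted output, g5 inverted output.
Test 3 (x1=1, x2=1): fault-free g1=0, g2=1, g3=0, g4=1, g5=0 → 0; observed 0. Eliminates g5 stuck-at-1.
Only g3 stuck-at-0 is consistent with every test.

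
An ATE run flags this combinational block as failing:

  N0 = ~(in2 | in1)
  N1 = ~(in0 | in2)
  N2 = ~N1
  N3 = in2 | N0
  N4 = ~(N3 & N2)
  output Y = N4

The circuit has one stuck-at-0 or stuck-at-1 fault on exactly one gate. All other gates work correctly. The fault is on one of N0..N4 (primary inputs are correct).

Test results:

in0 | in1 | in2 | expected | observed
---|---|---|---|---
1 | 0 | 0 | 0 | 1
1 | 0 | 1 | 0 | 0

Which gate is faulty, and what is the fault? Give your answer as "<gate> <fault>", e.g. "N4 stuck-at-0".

N0 stuck-at-0

Fault-free values for test 1 (in0=1, in1=0, in2=0): N0=1, N1=0, N2=1, N3=1, N4=0, giving Y=0. Observed 1.
Test 1: faults giving observed 1 are {N0 stuck-at-0, N1 stuck-at-1, N2 stuck-at-0, N3 stuck-at-0, N4 stuck-at-1}.
Test 2 (in0=1, in1=0, in2=1): fault-free N0=0, N1=0, N2=1, N3=1, N4=0 → 0; observed 0. Eliminates N1 stuck-at-1, N2 stuck-at-0, N3 stuck-at-0, N4 stuck-at-1.
Only N0 stuck-at-0 is consistent with every test.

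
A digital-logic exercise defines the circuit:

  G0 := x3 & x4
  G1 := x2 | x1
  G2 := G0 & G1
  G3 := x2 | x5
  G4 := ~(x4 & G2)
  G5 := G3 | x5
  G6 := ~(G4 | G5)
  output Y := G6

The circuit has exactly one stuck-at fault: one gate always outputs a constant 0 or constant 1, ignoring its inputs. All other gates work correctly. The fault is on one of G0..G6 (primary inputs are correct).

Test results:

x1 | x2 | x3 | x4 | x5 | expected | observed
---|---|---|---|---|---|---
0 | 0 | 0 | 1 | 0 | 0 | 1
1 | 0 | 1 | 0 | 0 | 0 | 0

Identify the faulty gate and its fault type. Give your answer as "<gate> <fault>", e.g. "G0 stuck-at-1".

G2 stuck-at-1

Fault-free values for test 1 (x1=0, x2=0, x3=0, x4=1, x5=0): G0=0, G1=0, G2=0, G3=0, G4=1, G5=0, G6=0, giving Y=0. Observed 1.
Test 1: faults giving observed 1 are {G2 stuck-at-1, G4 stuck-at-0, G6 stuck-at-1}.
Test 2 (x1=1, x2=0, x3=1, x4=0, x5=0): fault-free G0=0, G1=1, G2=0, G3=0, G4=1, G5=0, G6=0 → 0; observed 0. Eliminates G4 stuck-at-0, G6 stuck-at-1.
Only G2 stuck-at-1 is consistent with every test.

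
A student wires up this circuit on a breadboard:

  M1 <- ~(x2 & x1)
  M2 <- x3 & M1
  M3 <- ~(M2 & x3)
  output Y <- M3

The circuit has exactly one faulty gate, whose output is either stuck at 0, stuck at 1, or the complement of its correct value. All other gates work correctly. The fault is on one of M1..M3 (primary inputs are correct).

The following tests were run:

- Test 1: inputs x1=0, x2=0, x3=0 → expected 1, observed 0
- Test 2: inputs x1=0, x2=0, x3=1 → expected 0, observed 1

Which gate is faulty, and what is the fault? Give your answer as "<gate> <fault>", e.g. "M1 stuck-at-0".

M3 inverted output

Fault-free values for test 1 (x1=0, x2=0, x3=0): M1=1, M2=0, M3=1, giving Y=1. Observed 0.
Test 1: faults giving observed 0 are {M3 stuck-at-0, M3 inverted output}.
Test 2 (x1=0, x2=0, x3=1): fault-free M1=1, M2=1, M3=0 → 0; observed 1. Eliminates M3 stuck-at-0.
Only M3 inverted output is consistent with every test.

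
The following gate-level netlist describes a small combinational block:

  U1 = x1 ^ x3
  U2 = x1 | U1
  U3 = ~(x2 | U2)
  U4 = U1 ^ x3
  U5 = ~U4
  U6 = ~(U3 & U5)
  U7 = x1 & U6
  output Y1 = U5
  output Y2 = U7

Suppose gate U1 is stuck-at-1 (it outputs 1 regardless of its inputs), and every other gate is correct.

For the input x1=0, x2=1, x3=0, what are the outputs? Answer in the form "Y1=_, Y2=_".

Propagate with U1 forced: U1=1 [stuck-at-1], U2=1, U3=0, U4=1, U5=0, U6=1, U7=0.
So the outputs are Y1=0, Y2=0. (Without the fault they would be Y1=1, Y2=0.)

Y1=0, Y2=0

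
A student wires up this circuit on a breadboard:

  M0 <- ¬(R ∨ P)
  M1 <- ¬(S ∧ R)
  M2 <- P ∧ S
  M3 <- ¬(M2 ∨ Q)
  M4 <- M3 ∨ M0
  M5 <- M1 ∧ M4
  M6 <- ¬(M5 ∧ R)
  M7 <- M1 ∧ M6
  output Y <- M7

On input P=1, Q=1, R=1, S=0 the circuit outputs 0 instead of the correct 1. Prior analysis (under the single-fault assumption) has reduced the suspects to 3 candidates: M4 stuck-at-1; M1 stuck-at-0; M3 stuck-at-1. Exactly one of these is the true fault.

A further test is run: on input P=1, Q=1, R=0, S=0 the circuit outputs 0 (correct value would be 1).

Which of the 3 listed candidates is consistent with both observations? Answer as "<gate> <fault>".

Evaluate each candidate on input P=1, Q=1, R=0, S=0:
  M4 stuck-at-1: M0=0, M1=1, M2=0, M3=0, M4=1 [stuck-at-1], M5=1, M6=1, M7=1 → 1 — eliminated
  M1 stuck-at-0: M0=0, M1=0 [stuck-at-0], M2=0, M3=0, M4=0, M5=0, M6=1, M7=0 → 0 — matches
  M3 stuck-at-1: M0=0, M1=1, M2=0, M3=1 [stuck-at-1], M4=1, M5=1, M6=1, M7=1 → 1 — eliminated
Only M1 stuck-at-0 reproduces the observed 0.

M1 stuck-at-0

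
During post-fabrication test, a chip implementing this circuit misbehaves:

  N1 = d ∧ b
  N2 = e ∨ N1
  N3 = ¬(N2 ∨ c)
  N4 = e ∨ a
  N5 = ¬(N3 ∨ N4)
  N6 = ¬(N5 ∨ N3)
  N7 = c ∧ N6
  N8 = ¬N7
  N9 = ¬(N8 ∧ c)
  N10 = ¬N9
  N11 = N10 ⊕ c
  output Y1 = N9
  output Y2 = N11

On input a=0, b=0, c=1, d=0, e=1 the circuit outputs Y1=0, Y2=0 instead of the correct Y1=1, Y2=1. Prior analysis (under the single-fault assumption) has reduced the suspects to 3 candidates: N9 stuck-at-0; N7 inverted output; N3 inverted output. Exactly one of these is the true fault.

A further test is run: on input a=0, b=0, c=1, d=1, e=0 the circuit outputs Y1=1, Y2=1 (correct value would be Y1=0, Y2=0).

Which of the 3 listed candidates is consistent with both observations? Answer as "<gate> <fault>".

Evaluate each candidate on input a=0, b=0, c=1, d=1, e=0:
  N9 stuck-at-0: N1=0, N2=0, N3=0, N4=0, N5=1, N6=0, N7=0, N8=1, N9=0 [stuck-at-0], N10=1, N11=0 → Y1=0, Y2=0 — eliminated
  N7 inverted output: N1=0, N2=0, N3=0, N4=0, N5=1, N6=0, N7=1 [inverted output], N8=0, N9=1, N10=0, N11=1 → Y1=1, Y2=1 — matches
  N3 inverted output: N1=0, N2=0, N3=1 [inverted output], N4=0, N5=0, N6=0, N7=0, N8=1, N9=0, N10=1, N11=0 → Y1=0, Y2=0 — eliminated
Only N7 inverted output reproduces the observed Y1=1, Y2=1.

N7 inverted output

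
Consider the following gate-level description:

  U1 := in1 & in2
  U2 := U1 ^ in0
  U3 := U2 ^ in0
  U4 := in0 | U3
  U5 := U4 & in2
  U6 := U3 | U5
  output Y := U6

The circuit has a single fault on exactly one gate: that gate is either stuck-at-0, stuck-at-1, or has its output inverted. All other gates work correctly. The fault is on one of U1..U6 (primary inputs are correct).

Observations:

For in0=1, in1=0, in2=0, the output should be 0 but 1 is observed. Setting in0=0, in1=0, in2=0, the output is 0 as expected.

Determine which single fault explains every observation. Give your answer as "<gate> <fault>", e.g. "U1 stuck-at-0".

U2 stuck-at-0

Fault-free values for test 1 (in0=1, in1=0, in2=0): U1=0, U2=1, U3=0, U4=1, U5=0, U6=0, giving Y=0. Observed 1.
Test 1: faults giving observed 1 are {U1 stuck-at-1, U1 inverted output, U2 stuck-at-0, U2 inverted output, U3 stuck-at-1, U3 inverted output, U5 stuck-at-1, U5 inverted output, U6 stuck-at-1, U6 inverted output}.
Test 2 (in0=0, in1=0, in2=0): fault-free U1=0, U2=0, U3=0, U4=0, U5=0, U6=0 → 0; observed 0. Eliminates U1 stuck-at-1, U1 inverted output, U2 inverted output, U3 stuck-at-1, U3 inverted output, U5 stuck-at-1, U5 inverted output, U6 stuck-at-1, U6 inverted output.
Only U2 stuck-at-0 is consistent with every test.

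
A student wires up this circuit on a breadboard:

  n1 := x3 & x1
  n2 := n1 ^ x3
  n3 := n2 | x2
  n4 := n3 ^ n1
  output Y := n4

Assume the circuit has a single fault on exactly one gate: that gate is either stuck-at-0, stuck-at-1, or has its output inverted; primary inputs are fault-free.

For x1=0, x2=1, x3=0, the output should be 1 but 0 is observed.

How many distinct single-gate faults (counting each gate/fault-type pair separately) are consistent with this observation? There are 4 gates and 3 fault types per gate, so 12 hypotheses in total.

6

Fault-free: n1=0, n2=0, n3=1, n4=1 → 1. Observed 0.
  n1 stuck-at-0: output 1 ✗
  n1 stuck-at-1: output 0 ✓
  n1 inverted output: output 0 ✓
  n2 stuck-at-0: output 1 ✗
  n2 stuck-at-1: output 1 ✗
  n2 inverted output: output 1 ✗
  n3 stuck-at-0: output 0 ✓
  n3 stuck-at-1: output 1 ✗
  n3 inverted output: output 0 ✓
  n4 stuck-at-0: output 0 ✓
  n4 stuck-at-1: output 1 ✗
  n4 inverted output: output 0 ✓
Consistent faults: {n1 stuck-at-1, n1 inverted output, n3 stuck-at-0, n3 inverted output, n4 stuck-at-0, n4 inverted output} — 6 in all.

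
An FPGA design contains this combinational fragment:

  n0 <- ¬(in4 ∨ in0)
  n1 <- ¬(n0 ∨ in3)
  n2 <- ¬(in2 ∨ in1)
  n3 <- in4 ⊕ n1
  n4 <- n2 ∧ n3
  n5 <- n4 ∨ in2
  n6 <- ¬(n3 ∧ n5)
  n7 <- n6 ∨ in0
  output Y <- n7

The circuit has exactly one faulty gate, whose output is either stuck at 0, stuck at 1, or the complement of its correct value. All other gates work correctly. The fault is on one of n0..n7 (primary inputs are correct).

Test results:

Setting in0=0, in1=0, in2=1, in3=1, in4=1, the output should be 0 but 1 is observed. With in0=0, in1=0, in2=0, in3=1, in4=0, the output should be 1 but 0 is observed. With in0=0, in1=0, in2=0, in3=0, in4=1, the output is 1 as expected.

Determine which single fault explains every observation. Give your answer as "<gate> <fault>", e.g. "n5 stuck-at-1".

n1 stuck-at-1

Fault-free values for test 1 (in0=0, in1=0, in2=1, in3=1, in4=1): n0=0, n1=0, n2=0, n3=1, n4=0, n5=1, n6=0, n7=0, giving Y=0. Observed 1.
Test 1: faults giving observed 1 are {n1 stuck-at-1, n1 inverted output, n3 stuck-at-0, n3 inverted output, n5 stuck-at-0, n5 inverted output, n6 stuck-at-1, n6 inverted output, n7 stuck-at-1, n7 inverted output}.
Test 2 (in0=0, in1=0, in2=0, in3=1, in4=0): fault-free n0=1, n1=0, n2=1, n3=0, n4=0, n5=0, n6=1, n7=1 → 1; observed 0. Eliminates n3 stuck-at-0, n5 stuck-at-0, n5 inverted output, n6 stuck-at-1, n7 stuck-at-1.
Test 3 (in0=0, in1=0, in2=0, in3=0, in4=1): fault-free n0=0, n1=1, n2=1, n3=0, n4=0, n5=0, n6=1, n7=1 → 1; observed 1. Eliminates n1 inverted output, n3 inverted output, n6 inverted output, n7 inverted output.
Only n1 stuck-at-1 is consistent with every test.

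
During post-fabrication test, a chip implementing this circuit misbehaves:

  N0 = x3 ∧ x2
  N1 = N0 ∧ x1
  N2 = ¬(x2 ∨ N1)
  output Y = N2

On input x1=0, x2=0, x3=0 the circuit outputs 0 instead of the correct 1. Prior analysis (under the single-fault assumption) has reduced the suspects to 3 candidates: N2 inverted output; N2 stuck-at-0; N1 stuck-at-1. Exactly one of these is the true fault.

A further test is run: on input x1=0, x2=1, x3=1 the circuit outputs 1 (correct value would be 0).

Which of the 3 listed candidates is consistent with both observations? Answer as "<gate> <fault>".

Evaluate each candidate on input x1=0, x2=1, x3=1:
  N2 inverted output: N0=1, N1=0, N2=1 [inverted output] → 1 — matches
  N2 stuck-at-0: N0=1, N1=0, N2=0 [stuck-at-0] → 0 — eliminated
  N1 stuck-at-1: N0=1, N1=1 [stuck-at-1], N2=0 → 0 — eliminated
Only N2 inverted output reproduces the observed 1.

N2 inverted output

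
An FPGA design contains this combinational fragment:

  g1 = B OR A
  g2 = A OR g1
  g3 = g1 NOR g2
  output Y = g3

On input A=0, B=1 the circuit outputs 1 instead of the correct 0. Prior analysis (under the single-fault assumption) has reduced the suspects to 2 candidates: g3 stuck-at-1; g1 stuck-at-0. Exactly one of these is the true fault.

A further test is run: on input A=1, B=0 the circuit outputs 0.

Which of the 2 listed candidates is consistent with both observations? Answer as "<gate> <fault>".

g1 stuck-at-0

Evaluate each candidate on input A=1, B=0:
  g3 stuck-at-1: g1=1, g2=1, g3=1 [stuck-at-1] → 1 — eliminated
  g1 stuck-at-0: g1=0 [stuck-at-0], g2=1, g3=0 → 0 — matches
Only g1 stuck-at-0 reproduces the observed 0.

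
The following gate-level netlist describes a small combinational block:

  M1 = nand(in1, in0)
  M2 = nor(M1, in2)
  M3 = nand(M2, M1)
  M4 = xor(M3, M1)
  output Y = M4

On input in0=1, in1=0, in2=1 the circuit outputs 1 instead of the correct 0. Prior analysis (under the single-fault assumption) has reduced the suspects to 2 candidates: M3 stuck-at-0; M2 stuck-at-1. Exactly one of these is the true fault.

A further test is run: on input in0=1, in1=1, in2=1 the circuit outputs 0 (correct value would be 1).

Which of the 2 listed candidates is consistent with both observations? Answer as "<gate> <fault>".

M3 stuck-at-0

Evaluate each candidate on input in0=1, in1=1, in2=1:
  M3 stuck-at-0: M1=0, M2=0, M3=0 [stuck-at-0], M4=0 → 0 — matches
  M2 stuck-at-1: M1=0, M2=1 [stuck-at-1], M3=1, M4=1 → 1 — eliminated
Only M3 stuck-at-0 reproduces the observed 0.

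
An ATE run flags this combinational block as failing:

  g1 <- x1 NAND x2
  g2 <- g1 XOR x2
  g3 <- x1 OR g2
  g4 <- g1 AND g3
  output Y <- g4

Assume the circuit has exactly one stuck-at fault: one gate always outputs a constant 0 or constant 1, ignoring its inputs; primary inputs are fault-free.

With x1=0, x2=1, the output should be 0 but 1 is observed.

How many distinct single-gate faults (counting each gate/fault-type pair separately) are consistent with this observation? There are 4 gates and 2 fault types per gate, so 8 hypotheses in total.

Fault-free: g1=1, g2=0, g3=0, g4=0 → 0. Observed 1.
  g1 stuck-at-0: output 0 ✗
  g1 stuck-at-1: output 0 ✗
  g2 stuck-at-0: output 0 ✗
  g2 stuck-at-1: output 1 ✓
  g3 stuck-at-0: output 0 ✗
  g3 stuck-at-1: output 1 ✓
  g4 stuck-at-0: output 0 ✗
  g4 stuck-at-1: output 1 ✓
Consistent faults: {g2 stuck-at-1, g3 stuck-at-1, g4 stuck-at-1} — 3 in all.

3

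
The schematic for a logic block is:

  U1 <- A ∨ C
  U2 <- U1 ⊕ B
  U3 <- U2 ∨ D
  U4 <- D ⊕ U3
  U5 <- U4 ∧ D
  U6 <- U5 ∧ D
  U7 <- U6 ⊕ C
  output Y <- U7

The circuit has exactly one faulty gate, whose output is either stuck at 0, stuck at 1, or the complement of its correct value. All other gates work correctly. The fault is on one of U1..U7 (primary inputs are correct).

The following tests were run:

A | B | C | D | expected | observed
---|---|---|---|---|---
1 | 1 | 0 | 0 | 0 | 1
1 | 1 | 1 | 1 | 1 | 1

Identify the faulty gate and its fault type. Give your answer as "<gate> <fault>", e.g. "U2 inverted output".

U7 stuck-at-1

Fault-free values for test 1 (A=1, B=1, C=0, D=0): U1=1, U2=0, U3=0, U4=0, U5=0, U6=0, U7=0, giving Y=0. Observed 1.
Test 1: faults giving observed 1 are {U6 stuck-at-1, U6 inverted output, U7 stuck-at-1, U7 inverted output}.
Test 2 (A=1, B=1, C=1, D=1): fault-free U1=1, U2=0, U3=1, U4=0, U5=0, U6=0, U7=1 → 1; observed 1. Eliminates U6 stuck-at-1, U6 inverted output, U7 inverted output.
Only U7 stuck-at-1 is consistent with every test.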